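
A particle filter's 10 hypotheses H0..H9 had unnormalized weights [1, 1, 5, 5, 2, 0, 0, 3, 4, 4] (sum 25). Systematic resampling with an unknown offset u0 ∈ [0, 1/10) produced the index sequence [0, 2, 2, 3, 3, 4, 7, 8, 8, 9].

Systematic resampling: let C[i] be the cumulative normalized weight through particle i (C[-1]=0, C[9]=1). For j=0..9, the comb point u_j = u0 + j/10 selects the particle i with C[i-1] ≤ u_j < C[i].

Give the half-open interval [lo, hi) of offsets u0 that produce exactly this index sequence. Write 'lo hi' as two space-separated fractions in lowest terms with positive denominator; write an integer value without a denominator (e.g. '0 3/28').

C = [1/25, 2/25, 7/25, 12/25, 14/25, 14/25, 14/25, 17/25, 21/25, 1]
j=0 picked index 0: u0 ∈ [0, 1/25)
j=1 picked index 2: u0 ∈ [-1/50, 9/50)
j=2 picked index 2: u0 ∈ [-3/25, 2/25)
j=3 picked index 3: u0 ∈ [-1/50, 9/50)
j=4 picked index 3: u0 ∈ [-3/25, 2/25)
j=5 picked index 4: u0 ∈ [-1/50, 3/50)
j=6 picked index 7: u0 ∈ [-1/25, 2/25)
j=7 picked index 8: u0 ∈ [-1/50, 7/50)
j=8 picked index 8: u0 ∈ [-3/25, 1/25)
j=9 picked index 9: u0 ∈ [-3/50, 1/10)
intersection: [0, 1/25)

0 1/25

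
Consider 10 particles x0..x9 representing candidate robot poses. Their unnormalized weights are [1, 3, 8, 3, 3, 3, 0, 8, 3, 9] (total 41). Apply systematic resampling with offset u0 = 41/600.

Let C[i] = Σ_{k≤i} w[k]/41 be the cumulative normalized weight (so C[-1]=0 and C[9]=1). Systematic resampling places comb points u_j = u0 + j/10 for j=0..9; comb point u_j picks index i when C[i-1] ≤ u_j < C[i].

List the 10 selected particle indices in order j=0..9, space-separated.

C = [1/41, 4/41, 12/41, 15/41, 18/41, 21/41, 21/41, 29/41, 32/41, 1]
j=0: u_0=41/600 ∈ [1/41, 4/41) → index 1
j=1: u_1=101/600 ∈ [4/41, 12/41) → index 2
j=2: u_2=161/600 ∈ [4/41, 12/41) → index 2
j=3: u_3=221/600 ∈ [15/41, 18/41) → index 4
j=4: u_4=281/600 ∈ [18/41, 21/41) → index 5
j=5: u_5=341/600 ∈ [21/41, 29/41) → index 7
j=6: u_6=401/600 ∈ [21/41, 29/41) → index 7
j=7: u_7=461/600 ∈ [29/41, 32/41) → index 8
j=8: u_8=521/600 ∈ [32/41, 1) → index 9
j=9: u_9=581/600 ∈ [32/41, 1) → index 9

1 2 2 4 5 7 7 8 9 9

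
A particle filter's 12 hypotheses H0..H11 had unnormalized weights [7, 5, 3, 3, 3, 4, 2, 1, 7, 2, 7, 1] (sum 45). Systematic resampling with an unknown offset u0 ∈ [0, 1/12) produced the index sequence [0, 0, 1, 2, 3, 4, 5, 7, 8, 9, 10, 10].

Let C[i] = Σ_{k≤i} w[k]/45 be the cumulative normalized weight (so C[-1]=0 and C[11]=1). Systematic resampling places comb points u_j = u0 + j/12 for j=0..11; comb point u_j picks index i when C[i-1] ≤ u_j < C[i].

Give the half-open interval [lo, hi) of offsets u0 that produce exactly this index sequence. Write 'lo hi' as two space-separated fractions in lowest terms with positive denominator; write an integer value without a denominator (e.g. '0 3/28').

C = [7/45, 4/15, 1/3, 2/5, 7/15, 5/9, 3/5, 28/45, 7/9, 37/45, 44/45, 1]
j=0 picked index 0: u0 ∈ [0, 7/45)
j=1 picked index 0: u0 ∈ [-1/12, 13/180)
j=2 picked index 1: u0 ∈ [-1/90, 1/10)
j=3 picked index 2: u0 ∈ [1/60, 1/12)
j=4 picked index 3: u0 ∈ [0, 1/15)
j=5 picked index 4: u0 ∈ [-1/60, 1/20)
j=6 picked index 5: u0 ∈ [-1/30, 1/18)
j=7 picked index 7: u0 ∈ [1/60, 7/180)
j=8 picked index 8: u0 ∈ [-2/45, 1/9)
j=9 picked index 9: u0 ∈ [1/36, 13/180)
j=10 picked index 10: u0 ∈ [-1/90, 13/90)
j=11 picked index 10: u0 ∈ [-17/180, 11/180)
intersection: [1/36, 7/180)

1/36 7/180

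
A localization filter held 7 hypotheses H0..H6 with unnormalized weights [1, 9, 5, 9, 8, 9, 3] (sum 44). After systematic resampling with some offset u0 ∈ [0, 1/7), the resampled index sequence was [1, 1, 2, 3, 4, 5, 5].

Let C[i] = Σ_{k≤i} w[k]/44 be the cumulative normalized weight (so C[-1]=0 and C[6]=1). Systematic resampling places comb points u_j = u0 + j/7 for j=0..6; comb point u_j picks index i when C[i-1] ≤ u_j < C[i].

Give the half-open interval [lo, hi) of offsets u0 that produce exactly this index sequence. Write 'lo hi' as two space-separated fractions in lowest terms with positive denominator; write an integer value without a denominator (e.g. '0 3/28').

C = [1/44, 5/22, 15/44, 6/11, 8/11, 41/44, 1]
j=0 picked index 1: u0 ∈ [1/44, 5/22)
j=1 picked index 1: u0 ∈ [-37/308, 13/154)
j=2 picked index 2: u0 ∈ [-9/154, 17/308)
j=3 picked index 3: u0 ∈ [-27/308, 9/77)
j=4 picked index 4: u0 ∈ [-2/77, 12/77)
j=5 picked index 5: u0 ∈ [1/77, 67/308)
j=6 picked index 5: u0 ∈ [-10/77, 23/308)
intersection: [1/44, 17/308)

1/44 17/308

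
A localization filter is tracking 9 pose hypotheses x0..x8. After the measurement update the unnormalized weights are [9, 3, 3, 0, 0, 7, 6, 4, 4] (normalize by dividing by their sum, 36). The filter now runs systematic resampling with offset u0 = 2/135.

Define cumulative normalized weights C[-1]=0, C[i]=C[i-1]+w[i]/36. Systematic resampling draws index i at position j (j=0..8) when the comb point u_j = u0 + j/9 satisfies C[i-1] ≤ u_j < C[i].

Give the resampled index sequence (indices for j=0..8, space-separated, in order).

0 0 0 2 5 5 6 7 8

C = [1/4, 1/3, 5/12, 5/12, 5/12, 11/18, 7/9, 8/9, 1]
j=0: u_0=2/135 ∈ [0, 1/4) → index 0
j=1: u_1=17/135 ∈ [0, 1/4) → index 0
j=2: u_2=32/135 ∈ [0, 1/4) → index 0
j=3: u_3=47/135 ∈ [1/3, 5/12) → index 2
j=4: u_4=62/135 ∈ [5/12, 11/18) → index 5
j=5: u_5=77/135 ∈ [5/12, 11/18) → index 5
j=6: u_6=92/135 ∈ [11/18, 7/9) → index 6
j=7: u_7=107/135 ∈ [7/9, 8/9) → index 7
j=8: u_8=122/135 ∈ [8/9, 1) → index 8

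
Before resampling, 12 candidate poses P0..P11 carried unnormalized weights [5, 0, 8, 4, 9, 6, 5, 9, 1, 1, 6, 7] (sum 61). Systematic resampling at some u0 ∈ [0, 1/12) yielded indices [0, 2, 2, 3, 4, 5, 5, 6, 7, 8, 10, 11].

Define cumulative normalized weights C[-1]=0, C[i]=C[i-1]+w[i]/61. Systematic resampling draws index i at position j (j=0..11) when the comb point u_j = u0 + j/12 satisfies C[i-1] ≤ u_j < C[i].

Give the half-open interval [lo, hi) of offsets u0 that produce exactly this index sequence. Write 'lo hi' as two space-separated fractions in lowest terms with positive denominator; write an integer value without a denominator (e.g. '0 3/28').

7/732 5/244

C = [5/61, 5/61, 13/61, 17/61, 26/61, 32/61, 37/61, 46/61, 47/61, 48/61, 54/61, 1]
j=0 picked index 0: u0 ∈ [0, 5/61)
j=1 picked index 2: u0 ∈ [-1/732, 95/732)
j=2 picked index 2: u0 ∈ [-31/366, 17/366)
j=3 picked index 3: u0 ∈ [-9/244, 7/244)
j=4 picked index 4: u0 ∈ [-10/183, 17/183)
j=5 picked index 5: u0 ∈ [7/732, 79/732)
j=6 picked index 5: u0 ∈ [-9/122, 3/122)
j=7 picked index 6: u0 ∈ [-43/732, 17/732)
j=8 picked index 7: u0 ∈ [-11/183, 16/183)
j=9 picked index 8: u0 ∈ [1/244, 5/244)
j=10 picked index 10: u0 ∈ [-17/366, 19/366)
j=11 picked index 11: u0 ∈ [-23/732, 1/12)
intersection: [7/732, 5/244)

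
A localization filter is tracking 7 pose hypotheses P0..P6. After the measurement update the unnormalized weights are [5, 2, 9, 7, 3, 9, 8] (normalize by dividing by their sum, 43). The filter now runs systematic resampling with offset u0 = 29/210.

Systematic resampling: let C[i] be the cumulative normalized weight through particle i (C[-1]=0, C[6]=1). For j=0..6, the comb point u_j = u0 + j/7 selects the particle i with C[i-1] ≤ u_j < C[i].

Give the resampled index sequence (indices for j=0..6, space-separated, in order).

1 2 3 4 5 6 6

C = [5/43, 7/43, 16/43, 23/43, 26/43, 35/43, 1]
j=0: u_0=29/210 ∈ [5/43, 7/43) → index 1
j=1: u_1=59/210 ∈ [7/43, 16/43) → index 2
j=2: u_2=89/210 ∈ [16/43, 23/43) → index 3
j=3: u_3=17/30 ∈ [23/43, 26/43) → index 4
j=4: u_4=149/210 ∈ [26/43, 35/43) → index 5
j=5: u_5=179/210 ∈ [35/43, 1) → index 6
j=6: u_6=209/210 ∈ [35/43, 1) → index 6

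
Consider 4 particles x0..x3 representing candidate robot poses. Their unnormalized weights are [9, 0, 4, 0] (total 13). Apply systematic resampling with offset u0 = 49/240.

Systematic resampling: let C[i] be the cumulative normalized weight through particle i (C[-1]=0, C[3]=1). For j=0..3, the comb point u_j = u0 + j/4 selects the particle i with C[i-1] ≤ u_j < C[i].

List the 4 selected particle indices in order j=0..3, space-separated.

C = [9/13, 9/13, 1, 1]
j=0: u_0=49/240 ∈ [0, 9/13) → index 0
j=1: u_1=109/240 ∈ [0, 9/13) → index 0
j=2: u_2=169/240 ∈ [9/13, 1) → index 2
j=3: u_3=229/240 ∈ [9/13, 1) → index 2

0 0 2 2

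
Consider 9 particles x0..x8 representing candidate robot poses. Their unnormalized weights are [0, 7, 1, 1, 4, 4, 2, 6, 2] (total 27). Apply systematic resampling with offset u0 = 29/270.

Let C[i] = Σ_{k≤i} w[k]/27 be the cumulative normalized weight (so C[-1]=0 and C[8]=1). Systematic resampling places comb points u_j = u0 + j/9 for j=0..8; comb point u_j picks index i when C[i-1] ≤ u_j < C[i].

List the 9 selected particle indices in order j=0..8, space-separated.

C = [0, 7/27, 8/27, 1/3, 13/27, 17/27, 19/27, 25/27, 1]
j=0: u_0=29/270 ∈ [0, 7/27) → index 1
j=1: u_1=59/270 ∈ [0, 7/27) → index 1
j=2: u_2=89/270 ∈ [8/27, 1/3) → index 3
j=3: u_3=119/270 ∈ [1/3, 13/27) → index 4
j=4: u_4=149/270 ∈ [13/27, 17/27) → index 5
j=5: u_5=179/270 ∈ [17/27, 19/27) → index 6
j=6: u_6=209/270 ∈ [19/27, 25/27) → index 7
j=7: u_7=239/270 ∈ [19/27, 25/27) → index 7
j=8: u_8=269/270 ∈ [25/27, 1) → index 8

1 1 3 4 5 6 7 7 8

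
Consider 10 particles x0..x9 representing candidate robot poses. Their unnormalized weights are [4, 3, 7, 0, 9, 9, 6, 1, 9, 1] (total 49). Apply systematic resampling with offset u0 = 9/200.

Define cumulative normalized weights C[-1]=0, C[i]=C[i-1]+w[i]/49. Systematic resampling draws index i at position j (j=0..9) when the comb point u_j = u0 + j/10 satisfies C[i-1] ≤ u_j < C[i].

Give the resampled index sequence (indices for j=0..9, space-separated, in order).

C = [4/49, 1/7, 2/7, 2/7, 23/49, 32/49, 38/49, 39/49, 48/49, 1]
j=0: u_0=9/200 ∈ [0, 4/49) → index 0
j=1: u_1=29/200 ∈ [1/7, 2/7) → index 2
j=2: u_2=49/200 ∈ [1/7, 2/7) → index 2
j=3: u_3=69/200 ∈ [2/7, 23/49) → index 4
j=4: u_4=89/200 ∈ [2/7, 23/49) → index 4
j=5: u_5=109/200 ∈ [23/49, 32/49) → index 5
j=6: u_6=129/200 ∈ [23/49, 32/49) → index 5
j=7: u_7=149/200 ∈ [32/49, 38/49) → index 6
j=8: u_8=169/200 ∈ [39/49, 48/49) → index 8
j=9: u_9=189/200 ∈ [39/49, 48/49) → index 8

0 2 2 4 4 5 5 6 8 8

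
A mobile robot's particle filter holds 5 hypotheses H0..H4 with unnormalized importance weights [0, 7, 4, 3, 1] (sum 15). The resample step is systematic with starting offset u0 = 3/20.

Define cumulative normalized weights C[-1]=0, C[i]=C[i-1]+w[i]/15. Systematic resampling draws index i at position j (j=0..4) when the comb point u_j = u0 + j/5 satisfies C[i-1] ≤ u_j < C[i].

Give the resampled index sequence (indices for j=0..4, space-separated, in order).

1 1 2 3 4

C = [0, 7/15, 11/15, 14/15, 1]
j=0: u_0=3/20 ∈ [0, 7/15) → index 1
j=1: u_1=7/20 ∈ [0, 7/15) → index 1
j=2: u_2=11/20 ∈ [7/15, 11/15) → index 2
j=3: u_3=3/4 ∈ [11/15, 14/15) → index 3
j=4: u_4=19/20 ∈ [14/15, 1) → index 4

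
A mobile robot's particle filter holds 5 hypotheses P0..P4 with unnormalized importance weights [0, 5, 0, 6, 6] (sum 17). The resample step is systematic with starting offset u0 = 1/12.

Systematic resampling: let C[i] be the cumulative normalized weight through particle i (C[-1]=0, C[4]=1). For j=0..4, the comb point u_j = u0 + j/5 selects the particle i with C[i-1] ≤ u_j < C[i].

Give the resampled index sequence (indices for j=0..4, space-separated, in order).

1 1 3 4 4

C = [0, 5/17, 5/17, 11/17, 1]
j=0: u_0=1/12 ∈ [0, 5/17) → index 1
j=1: u_1=17/60 ∈ [0, 5/17) → index 1
j=2: u_2=29/60 ∈ [5/17, 11/17) → index 3
j=3: u_3=41/60 ∈ [11/17, 1) → index 4
j=4: u_4=53/60 ∈ [11/17, 1) → index 4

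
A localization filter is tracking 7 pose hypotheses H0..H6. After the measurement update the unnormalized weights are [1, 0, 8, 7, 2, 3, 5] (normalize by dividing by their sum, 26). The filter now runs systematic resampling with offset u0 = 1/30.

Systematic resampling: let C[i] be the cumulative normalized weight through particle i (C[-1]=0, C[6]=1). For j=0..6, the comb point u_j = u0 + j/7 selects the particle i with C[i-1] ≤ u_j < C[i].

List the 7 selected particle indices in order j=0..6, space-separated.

C = [1/26, 1/26, 9/26, 8/13, 9/13, 21/26, 1]
j=0: u_0=1/30 ∈ [0, 1/26) → index 0
j=1: u_1=37/210 ∈ [1/26, 9/26) → index 2
j=2: u_2=67/210 ∈ [1/26, 9/26) → index 2
j=3: u_3=97/210 ∈ [9/26, 8/13) → index 3
j=4: u_4=127/210 ∈ [9/26, 8/13) → index 3
j=5: u_5=157/210 ∈ [9/13, 21/26) → index 5
j=6: u_6=187/210 ∈ [21/26, 1) → index 6

0 2 2 3 3 5 6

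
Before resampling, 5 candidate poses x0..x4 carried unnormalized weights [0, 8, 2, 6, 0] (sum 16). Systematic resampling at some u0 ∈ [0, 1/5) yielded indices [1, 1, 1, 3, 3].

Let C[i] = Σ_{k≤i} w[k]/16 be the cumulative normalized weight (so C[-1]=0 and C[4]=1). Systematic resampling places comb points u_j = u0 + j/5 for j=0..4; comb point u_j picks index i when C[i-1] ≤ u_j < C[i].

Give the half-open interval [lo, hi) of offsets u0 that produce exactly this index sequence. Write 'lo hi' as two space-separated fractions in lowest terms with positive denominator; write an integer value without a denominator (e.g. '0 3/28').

1/40 1/10

C = [0, 1/2, 5/8, 1, 1]
j=0 picked index 1: u0 ∈ [0, 1/2)
j=1 picked index 1: u0 ∈ [-1/5, 3/10)
j=2 picked index 1: u0 ∈ [-2/5, 1/10)
j=3 picked index 3: u0 ∈ [1/40, 2/5)
j=4 picked index 3: u0 ∈ [-7/40, 1/5)
intersection: [1/40, 1/10)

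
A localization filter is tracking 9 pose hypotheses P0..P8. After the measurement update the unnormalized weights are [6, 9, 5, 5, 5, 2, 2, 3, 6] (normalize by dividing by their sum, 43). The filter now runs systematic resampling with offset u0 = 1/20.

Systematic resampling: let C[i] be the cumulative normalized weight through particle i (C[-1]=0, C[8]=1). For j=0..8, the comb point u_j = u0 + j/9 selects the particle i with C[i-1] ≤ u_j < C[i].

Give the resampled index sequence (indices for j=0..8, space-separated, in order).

0 1 1 2 3 4 5 7 8

C = [6/43, 15/43, 20/43, 25/43, 30/43, 32/43, 34/43, 37/43, 1]
j=0: u_0=1/20 ∈ [0, 6/43) → index 0
j=1: u_1=29/180 ∈ [6/43, 15/43) → index 1
j=2: u_2=49/180 ∈ [6/43, 15/43) → index 1
j=3: u_3=23/60 ∈ [15/43, 20/43) → index 2
j=4: u_4=89/180 ∈ [20/43, 25/43) → index 3
j=5: u_5=109/180 ∈ [25/43, 30/43) → index 4
j=6: u_6=43/60 ∈ [30/43, 32/43) → index 5
j=7: u_7=149/180 ∈ [34/43, 37/43) → index 7
j=8: u_8=169/180 ∈ [37/43, 1) → index 8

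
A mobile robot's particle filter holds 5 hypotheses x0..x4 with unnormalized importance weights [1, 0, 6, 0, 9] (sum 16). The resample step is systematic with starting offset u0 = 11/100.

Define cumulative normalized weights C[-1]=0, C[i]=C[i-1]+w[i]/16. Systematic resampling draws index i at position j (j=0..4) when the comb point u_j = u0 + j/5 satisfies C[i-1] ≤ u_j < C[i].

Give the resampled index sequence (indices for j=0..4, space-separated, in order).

C = [1/16, 1/16, 7/16, 7/16, 1]
j=0: u_0=11/100 ∈ [1/16, 7/16) → index 2
j=1: u_1=31/100 ∈ [1/16, 7/16) → index 2
j=2: u_2=51/100 ∈ [7/16, 1) → index 4
j=3: u_3=71/100 ∈ [7/16, 1) → index 4
j=4: u_4=91/100 ∈ [7/16, 1) → index 4

2 2 4 4 4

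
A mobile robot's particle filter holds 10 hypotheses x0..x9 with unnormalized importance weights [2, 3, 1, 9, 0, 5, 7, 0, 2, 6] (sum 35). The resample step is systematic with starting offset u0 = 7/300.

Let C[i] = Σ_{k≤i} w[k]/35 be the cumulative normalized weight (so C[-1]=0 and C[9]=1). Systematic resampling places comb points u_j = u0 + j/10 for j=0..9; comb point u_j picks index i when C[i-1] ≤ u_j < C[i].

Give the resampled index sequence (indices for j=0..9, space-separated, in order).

C = [2/35, 1/7, 6/35, 3/7, 3/7, 4/7, 27/35, 27/35, 29/35, 1]
j=0: u_0=7/300 ∈ [0, 2/35) → index 0
j=1: u_1=37/300 ∈ [2/35, 1/7) → index 1
j=2: u_2=67/300 ∈ [6/35, 3/7) → index 3
j=3: u_3=97/300 ∈ [6/35, 3/7) → index 3
j=4: u_4=127/300 ∈ [6/35, 3/7) → index 3
j=5: u_5=157/300 ∈ [3/7, 4/7) → index 5
j=6: u_6=187/300 ∈ [4/7, 27/35) → index 6
j=7: u_7=217/300 ∈ [4/7, 27/35) → index 6
j=8: u_8=247/300 ∈ [27/35, 29/35) → index 8
j=9: u_9=277/300 ∈ [29/35, 1) → index 9

0 1 3 3 3 5 6 6 8 9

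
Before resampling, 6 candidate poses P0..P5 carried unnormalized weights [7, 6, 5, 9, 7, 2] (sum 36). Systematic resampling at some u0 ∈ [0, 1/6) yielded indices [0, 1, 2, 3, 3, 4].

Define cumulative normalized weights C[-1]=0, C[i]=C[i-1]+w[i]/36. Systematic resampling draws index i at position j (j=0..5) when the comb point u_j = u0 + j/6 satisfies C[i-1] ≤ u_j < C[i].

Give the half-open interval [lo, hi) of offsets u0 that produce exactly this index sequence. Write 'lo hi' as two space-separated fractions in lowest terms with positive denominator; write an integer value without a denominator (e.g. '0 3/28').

C = [7/36, 13/36, 1/2, 3/4, 17/18, 1]
j=0 picked index 0: u0 ∈ [0, 7/36)
j=1 picked index 1: u0 ∈ [1/36, 7/36)
j=2 picked index 2: u0 ∈ [1/36, 1/6)
j=3 picked index 3: u0 ∈ [0, 1/4)
j=4 picked index 3: u0 ∈ [-1/6, 1/12)
j=5 picked index 4: u0 ∈ [-1/12, 1/9)
intersection: [1/36, 1/12)

1/36 1/12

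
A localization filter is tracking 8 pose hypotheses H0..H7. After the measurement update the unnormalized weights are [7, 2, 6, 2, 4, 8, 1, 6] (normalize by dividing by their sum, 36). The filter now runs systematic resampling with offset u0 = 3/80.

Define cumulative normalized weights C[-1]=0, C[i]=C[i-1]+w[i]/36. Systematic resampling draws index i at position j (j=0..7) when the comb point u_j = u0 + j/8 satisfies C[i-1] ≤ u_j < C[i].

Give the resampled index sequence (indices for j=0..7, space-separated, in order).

C = [7/36, 1/4, 5/12, 17/36, 7/12, 29/36, 5/6, 1]
j=0: u_0=3/80 ∈ [0, 7/36) → index 0
j=1: u_1=13/80 ∈ [0, 7/36) → index 0
j=2: u_2=23/80 ∈ [1/4, 5/12) → index 2
j=3: u_3=33/80 ∈ [1/4, 5/12) → index 2
j=4: u_4=43/80 ∈ [17/36, 7/12) → index 4
j=5: u_5=53/80 ∈ [7/12, 29/36) → index 5
j=6: u_6=63/80 ∈ [7/12, 29/36) → index 5
j=7: u_7=73/80 ∈ [5/6, 1) → index 7

0 0 2 2 4 5 5 7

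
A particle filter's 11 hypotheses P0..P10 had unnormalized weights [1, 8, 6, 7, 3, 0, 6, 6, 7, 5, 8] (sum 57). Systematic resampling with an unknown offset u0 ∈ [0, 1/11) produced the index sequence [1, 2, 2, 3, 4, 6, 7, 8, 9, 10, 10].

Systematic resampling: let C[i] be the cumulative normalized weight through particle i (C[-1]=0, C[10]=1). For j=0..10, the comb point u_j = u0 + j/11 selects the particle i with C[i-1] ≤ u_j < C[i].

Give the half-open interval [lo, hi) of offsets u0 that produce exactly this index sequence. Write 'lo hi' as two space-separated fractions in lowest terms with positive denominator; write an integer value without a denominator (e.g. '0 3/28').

C = [1/57, 3/19, 5/19, 22/57, 25/57, 25/57, 31/57, 37/57, 44/57, 49/57, 1]
j=0 picked index 1: u0 ∈ [1/57, 3/19)
j=1 picked index 2: u0 ∈ [14/209, 36/209)
j=2 picked index 2: u0 ∈ [-5/209, 17/209)
j=3 picked index 3: u0 ∈ [-2/209, 71/627)
j=4 picked index 4: u0 ∈ [14/627, 47/627)
j=5 picked index 6: u0 ∈ [-10/627, 56/627)
j=6 picked index 7: u0 ∈ [-1/627, 65/627)
j=7 picked index 8: u0 ∈ [8/627, 85/627)
j=8 picked index 9: u0 ∈ [28/627, 83/627)
j=9 picked index 10: u0 ∈ [26/627, 2/11)
j=10 picked index 10: u0 ∈ [-31/627, 1/11)
intersection: [14/209, 47/627)

14/209 47/627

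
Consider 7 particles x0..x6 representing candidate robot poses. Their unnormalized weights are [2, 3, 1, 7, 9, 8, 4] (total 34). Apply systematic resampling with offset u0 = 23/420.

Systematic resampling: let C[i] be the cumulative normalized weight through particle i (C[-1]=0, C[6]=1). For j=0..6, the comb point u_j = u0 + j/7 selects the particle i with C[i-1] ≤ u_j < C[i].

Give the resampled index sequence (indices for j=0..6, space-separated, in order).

0 3 3 4 4 5 6

C = [1/17, 5/34, 3/17, 13/34, 11/17, 15/17, 1]
j=0: u_0=23/420 ∈ [0, 1/17) → index 0
j=1: u_1=83/420 ∈ [3/17, 13/34) → index 3
j=2: u_2=143/420 ∈ [3/17, 13/34) → index 3
j=3: u_3=29/60 ∈ [13/34, 11/17) → index 4
j=4: u_4=263/420 ∈ [13/34, 11/17) → index 4
j=5: u_5=323/420 ∈ [11/17, 15/17) → index 5
j=6: u_6=383/420 ∈ [15/17, 1) → index 6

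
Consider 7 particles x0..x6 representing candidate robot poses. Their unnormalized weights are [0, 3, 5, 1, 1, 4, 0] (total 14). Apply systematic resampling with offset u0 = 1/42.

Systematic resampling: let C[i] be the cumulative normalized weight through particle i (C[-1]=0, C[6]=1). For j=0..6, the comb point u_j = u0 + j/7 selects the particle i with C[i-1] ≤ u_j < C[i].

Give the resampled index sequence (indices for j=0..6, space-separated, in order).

C = [0, 3/14, 4/7, 9/14, 5/7, 1, 1]
j=0: u_0=1/42 ∈ [0, 3/14) → index 1
j=1: u_1=1/6 ∈ [0, 3/14) → index 1
j=2: u_2=13/42 ∈ [3/14, 4/7) → index 2
j=3: u_3=19/42 ∈ [3/14, 4/7) → index 2
j=4: u_4=25/42 ∈ [4/7, 9/14) → index 3
j=5: u_5=31/42 ∈ [5/7, 1) → index 5
j=6: u_6=37/42 ∈ [5/7, 1) → index 5

1 1 2 2 3 5 5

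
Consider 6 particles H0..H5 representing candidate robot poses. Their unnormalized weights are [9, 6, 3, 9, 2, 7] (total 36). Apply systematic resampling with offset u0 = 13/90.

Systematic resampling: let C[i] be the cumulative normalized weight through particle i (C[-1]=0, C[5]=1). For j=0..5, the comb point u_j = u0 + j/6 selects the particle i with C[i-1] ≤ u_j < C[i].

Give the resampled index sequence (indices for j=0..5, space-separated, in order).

0 1 2 3 5 5

C = [1/4, 5/12, 1/2, 3/4, 29/36, 1]
j=0: u_0=13/90 ∈ [0, 1/4) → index 0
j=1: u_1=14/45 ∈ [1/4, 5/12) → index 1
j=2: u_2=43/90 ∈ [5/12, 1/2) → index 2
j=3: u_3=29/45 ∈ [1/2, 3/4) → index 3
j=4: u_4=73/90 ∈ [29/36, 1) → index 5
j=5: u_5=44/45 ∈ [29/36, 1) → index 5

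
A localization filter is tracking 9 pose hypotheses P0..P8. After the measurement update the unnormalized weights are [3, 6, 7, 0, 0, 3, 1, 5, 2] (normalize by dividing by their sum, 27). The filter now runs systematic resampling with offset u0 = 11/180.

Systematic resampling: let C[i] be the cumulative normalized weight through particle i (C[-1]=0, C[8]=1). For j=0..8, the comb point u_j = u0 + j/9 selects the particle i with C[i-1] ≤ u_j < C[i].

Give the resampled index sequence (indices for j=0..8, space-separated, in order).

C = [1/9, 1/3, 16/27, 16/27, 16/27, 19/27, 20/27, 25/27, 1]
j=0: u_0=11/180 ∈ [0, 1/9) → index 0
j=1: u_1=31/180 ∈ [1/9, 1/3) → index 1
j=2: u_2=17/60 ∈ [1/9, 1/3) → index 1
j=3: u_3=71/180 ∈ [1/3, 16/27) → index 2
j=4: u_4=91/180 ∈ [1/3, 16/27) → index 2
j=5: u_5=37/60 ∈ [16/27, 19/27) → index 5
j=6: u_6=131/180 ∈ [19/27, 20/27) → index 6
j=7: u_7=151/180 ∈ [20/27, 25/27) → index 7
j=8: u_8=19/20 ∈ [25/27, 1) → index 8

0 1 1 2 2 5 6 7 8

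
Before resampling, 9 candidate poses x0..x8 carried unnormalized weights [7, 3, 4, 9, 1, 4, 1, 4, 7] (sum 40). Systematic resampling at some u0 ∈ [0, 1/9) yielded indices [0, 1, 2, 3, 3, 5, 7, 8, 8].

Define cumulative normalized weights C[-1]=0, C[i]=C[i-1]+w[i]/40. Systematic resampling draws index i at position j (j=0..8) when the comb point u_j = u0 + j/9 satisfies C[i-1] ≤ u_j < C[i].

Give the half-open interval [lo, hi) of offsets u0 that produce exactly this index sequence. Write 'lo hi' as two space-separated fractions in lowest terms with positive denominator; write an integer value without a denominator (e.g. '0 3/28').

23/360 1/9

C = [7/40, 1/4, 7/20, 23/40, 3/5, 7/10, 29/40, 33/40, 1]
j=0 picked index 0: u0 ∈ [0, 7/40)
j=1 picked index 1: u0 ∈ [23/360, 5/36)
j=2 picked index 2: u0 ∈ [1/36, 23/180)
j=3 picked index 3: u0 ∈ [1/60, 29/120)
j=4 picked index 3: u0 ∈ [-17/180, 47/360)
j=5 picked index 5: u0 ∈ [2/45, 13/90)
j=6 picked index 7: u0 ∈ [7/120, 19/120)
j=7 picked index 8: u0 ∈ [17/360, 2/9)
j=8 picked index 8: u0 ∈ [-23/360, 1/9)
intersection: [23/360, 1/9)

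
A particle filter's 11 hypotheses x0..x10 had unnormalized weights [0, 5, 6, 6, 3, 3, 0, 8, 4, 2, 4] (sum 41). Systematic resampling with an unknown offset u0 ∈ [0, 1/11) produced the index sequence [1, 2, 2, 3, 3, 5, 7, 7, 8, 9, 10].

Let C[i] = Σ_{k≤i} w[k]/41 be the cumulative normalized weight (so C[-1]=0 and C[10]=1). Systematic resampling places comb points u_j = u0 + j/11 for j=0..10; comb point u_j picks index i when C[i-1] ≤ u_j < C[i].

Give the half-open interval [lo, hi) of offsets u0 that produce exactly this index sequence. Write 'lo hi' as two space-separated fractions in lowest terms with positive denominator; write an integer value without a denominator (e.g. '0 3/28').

C = [0, 5/41, 11/41, 17/41, 20/41, 23/41, 23/41, 31/41, 35/41, 37/41, 1]
j=0 picked index 1: u0 ∈ [0, 5/41)
j=1 picked index 2: u0 ∈ [14/451, 80/451)
j=2 picked index 2: u0 ∈ [-27/451, 39/451)
j=3 picked index 3: u0 ∈ [-2/451, 64/451)
j=4 picked index 3: u0 ∈ [-43/451, 23/451)
j=5 picked index 5: u0 ∈ [15/451, 48/451)
j=6 picked index 7: u0 ∈ [7/451, 95/451)
j=7 picked index 7: u0 ∈ [-34/451, 54/451)
j=8 picked index 8: u0 ∈ [13/451, 57/451)
j=9 picked index 9: u0 ∈ [16/451, 38/451)
j=10 picked index 10: u0 ∈ [-3/451, 1/11)
intersection: [16/451, 23/451)

16/451 23/451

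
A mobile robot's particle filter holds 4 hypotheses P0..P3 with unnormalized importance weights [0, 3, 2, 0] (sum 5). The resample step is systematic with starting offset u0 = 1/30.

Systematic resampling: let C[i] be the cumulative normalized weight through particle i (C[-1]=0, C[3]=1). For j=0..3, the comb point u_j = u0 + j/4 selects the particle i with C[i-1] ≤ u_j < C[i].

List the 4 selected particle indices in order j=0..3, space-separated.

1 1 1 2

C = [0, 3/5, 1, 1]
j=0: u_0=1/30 ∈ [0, 3/5) → index 1
j=1: u_1=17/60 ∈ [0, 3/5) → index 1
j=2: u_2=8/15 ∈ [0, 3/5) → index 1
j=3: u_3=47/60 ∈ [3/5, 1) → index 2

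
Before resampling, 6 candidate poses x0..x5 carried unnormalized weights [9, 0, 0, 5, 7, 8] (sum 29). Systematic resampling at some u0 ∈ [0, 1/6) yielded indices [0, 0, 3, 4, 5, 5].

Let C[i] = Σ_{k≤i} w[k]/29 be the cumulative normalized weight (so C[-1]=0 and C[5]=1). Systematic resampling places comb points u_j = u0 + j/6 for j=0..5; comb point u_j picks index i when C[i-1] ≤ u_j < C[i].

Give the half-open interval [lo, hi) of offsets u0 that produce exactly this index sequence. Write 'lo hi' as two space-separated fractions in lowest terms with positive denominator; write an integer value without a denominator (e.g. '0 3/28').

5/87 25/174

C = [9/29, 9/29, 9/29, 14/29, 21/29, 1]
j=0 picked index 0: u0 ∈ [0, 9/29)
j=1 picked index 0: u0 ∈ [-1/6, 25/174)
j=2 picked index 3: u0 ∈ [-2/87, 13/87)
j=3 picked index 4: u0 ∈ [-1/58, 13/58)
j=4 picked index 5: u0 ∈ [5/87, 1/3)
j=5 picked index 5: u0 ∈ [-19/174, 1/6)
intersection: [5/87, 25/174)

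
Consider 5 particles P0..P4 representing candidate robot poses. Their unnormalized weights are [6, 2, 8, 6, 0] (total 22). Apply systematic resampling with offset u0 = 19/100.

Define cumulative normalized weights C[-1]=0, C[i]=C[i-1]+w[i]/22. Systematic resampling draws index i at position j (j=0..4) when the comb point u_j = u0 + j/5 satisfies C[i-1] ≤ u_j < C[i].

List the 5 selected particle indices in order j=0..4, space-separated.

C = [3/11, 4/11, 8/11, 1, 1]
j=0: u_0=19/100 ∈ [0, 3/11) → index 0
j=1: u_1=39/100 ∈ [4/11, 8/11) → index 2
j=2: u_2=59/100 ∈ [4/11, 8/11) → index 2
j=3: u_3=79/100 ∈ [8/11, 1) → index 3
j=4: u_4=99/100 ∈ [8/11, 1) → index 3

0 2 2 3 3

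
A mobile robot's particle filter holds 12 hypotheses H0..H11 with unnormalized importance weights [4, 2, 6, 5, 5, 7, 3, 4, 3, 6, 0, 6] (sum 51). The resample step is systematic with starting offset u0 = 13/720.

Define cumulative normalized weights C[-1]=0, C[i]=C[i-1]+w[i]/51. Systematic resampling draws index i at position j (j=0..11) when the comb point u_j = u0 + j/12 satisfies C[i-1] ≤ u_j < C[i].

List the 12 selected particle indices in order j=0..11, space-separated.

C = [4/51, 2/17, 4/17, 1/3, 22/51, 29/51, 32/51, 12/17, 13/17, 15/17, 15/17, 1]
j=0: u_0=13/720 ∈ [0, 4/51) → index 0
j=1: u_1=73/720 ∈ [4/51, 2/17) → index 1
j=2: u_2=133/720 ∈ [2/17, 4/17) → index 2
j=3: u_3=193/720 ∈ [4/17, 1/3) → index 3
j=4: u_4=253/720 ∈ [1/3, 22/51) → index 4
j=5: u_5=313/720 ∈ [22/51, 29/51) → index 5
j=6: u_6=373/720 ∈ [22/51, 29/51) → index 5
j=7: u_7=433/720 ∈ [29/51, 32/51) → index 6
j=8: u_8=493/720 ∈ [32/51, 12/17) → index 7
j=9: u_9=553/720 ∈ [13/17, 15/17) → index 9
j=10: u_10=613/720 ∈ [13/17, 15/17) → index 9
j=11: u_11=673/720 ∈ [15/17, 1) → index 11

0 1 2 3 4 5 5 6 7 9 9 11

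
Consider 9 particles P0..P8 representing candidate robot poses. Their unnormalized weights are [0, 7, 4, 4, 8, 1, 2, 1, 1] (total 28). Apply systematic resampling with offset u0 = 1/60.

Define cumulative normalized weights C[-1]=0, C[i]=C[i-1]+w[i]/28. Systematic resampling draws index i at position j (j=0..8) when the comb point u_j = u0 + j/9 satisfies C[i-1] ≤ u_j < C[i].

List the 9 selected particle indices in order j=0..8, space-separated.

C = [0, 1/4, 11/28, 15/28, 23/28, 6/7, 13/14, 27/28, 1]
j=0: u_0=1/60 ∈ [0, 1/4) → index 1
j=1: u_1=23/180 ∈ [0, 1/4) → index 1
j=2: u_2=43/180 ∈ [0, 1/4) → index 1
j=3: u_3=7/20 ∈ [1/4, 11/28) → index 2
j=4: u_4=83/180 ∈ [11/28, 15/28) → index 3
j=5: u_5=103/180 ∈ [15/28, 23/28) → index 4
j=6: u_6=41/60 ∈ [15/28, 23/28) → index 4
j=7: u_7=143/180 ∈ [15/28, 23/28) → index 4
j=8: u_8=163/180 ∈ [6/7, 13/14) → index 6

1 1 1 2 3 4 4 4 6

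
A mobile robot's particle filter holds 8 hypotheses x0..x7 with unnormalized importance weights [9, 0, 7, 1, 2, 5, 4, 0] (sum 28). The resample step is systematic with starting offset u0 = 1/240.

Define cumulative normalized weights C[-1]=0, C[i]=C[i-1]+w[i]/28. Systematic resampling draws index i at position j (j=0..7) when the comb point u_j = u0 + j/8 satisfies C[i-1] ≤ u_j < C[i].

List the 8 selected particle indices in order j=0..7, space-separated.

0 0 0 2 2 4 5 6

C = [9/28, 9/28, 4/7, 17/28, 19/28, 6/7, 1, 1]
j=0: u_0=1/240 ∈ [0, 9/28) → index 0
j=1: u_1=31/240 ∈ [0, 9/28) → index 0
j=2: u_2=61/240 ∈ [0, 9/28) → index 0
j=3: u_3=91/240 ∈ [9/28, 4/7) → index 2
j=4: u_4=121/240 ∈ [9/28, 4/7) → index 2
j=5: u_5=151/240 ∈ [17/28, 19/28) → index 4
j=6: u_6=181/240 ∈ [19/28, 6/7) → index 5
j=7: u_7=211/240 ∈ [6/7, 1) → index 6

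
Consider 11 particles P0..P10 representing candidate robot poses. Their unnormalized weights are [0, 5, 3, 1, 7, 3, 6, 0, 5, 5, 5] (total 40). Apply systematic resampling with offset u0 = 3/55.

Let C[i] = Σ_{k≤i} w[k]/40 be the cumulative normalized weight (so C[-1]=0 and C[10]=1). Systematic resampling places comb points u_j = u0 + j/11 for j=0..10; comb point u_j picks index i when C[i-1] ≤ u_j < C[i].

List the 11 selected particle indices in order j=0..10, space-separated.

C = [0, 1/8, 1/5, 9/40, 2/5, 19/40, 5/8, 5/8, 3/4, 7/8, 1]
j=0: u_0=3/55 ∈ [0, 1/8) → index 1
j=1: u_1=8/55 ∈ [1/8, 1/5) → index 2
j=2: u_2=13/55 ∈ [9/40, 2/5) → index 4
j=3: u_3=18/55 ∈ [9/40, 2/5) → index 4
j=4: u_4=23/55 ∈ [2/5, 19/40) → index 5
j=5: u_5=28/55 ∈ [19/40, 5/8) → index 6
j=6: u_6=3/5 ∈ [19/40, 5/8) → index 6
j=7: u_7=38/55 ∈ [5/8, 3/4) → index 8
j=8: u_8=43/55 ∈ [3/4, 7/8) → index 9
j=9: u_9=48/55 ∈ [3/4, 7/8) → index 9
j=10: u_10=53/55 ∈ [7/8, 1) → index 10

1 2 4 4 5 6 6 8 9 9 10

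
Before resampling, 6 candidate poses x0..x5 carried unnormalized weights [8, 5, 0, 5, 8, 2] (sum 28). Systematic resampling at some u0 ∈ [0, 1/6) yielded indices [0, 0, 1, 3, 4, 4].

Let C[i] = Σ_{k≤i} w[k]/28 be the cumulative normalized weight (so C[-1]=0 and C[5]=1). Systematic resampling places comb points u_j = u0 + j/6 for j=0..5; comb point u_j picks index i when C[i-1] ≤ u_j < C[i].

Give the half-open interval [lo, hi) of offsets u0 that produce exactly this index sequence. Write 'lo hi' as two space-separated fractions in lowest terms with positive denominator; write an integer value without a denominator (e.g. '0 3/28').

0 2/21

C = [2/7, 13/28, 13/28, 9/14, 13/14, 1]
j=0 picked index 0: u0 ∈ [0, 2/7)
j=1 picked index 0: u0 ∈ [-1/6, 5/42)
j=2 picked index 1: u0 ∈ [-1/21, 11/84)
j=3 picked index 3: u0 ∈ [-1/28, 1/7)
j=4 picked index 4: u0 ∈ [-1/42, 11/42)
j=5 picked index 4: u0 ∈ [-4/21, 2/21)
intersection: [0, 2/21)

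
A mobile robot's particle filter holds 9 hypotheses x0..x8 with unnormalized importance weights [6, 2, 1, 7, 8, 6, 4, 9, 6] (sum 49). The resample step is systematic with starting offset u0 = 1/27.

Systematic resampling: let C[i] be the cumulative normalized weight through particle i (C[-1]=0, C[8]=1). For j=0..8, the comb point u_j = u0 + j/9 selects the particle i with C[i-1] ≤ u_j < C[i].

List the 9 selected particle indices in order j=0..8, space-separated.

C = [6/49, 8/49, 9/49, 16/49, 24/49, 30/49, 34/49, 43/49, 1]
j=0: u_0=1/27 ∈ [0, 6/49) → index 0
j=1: u_1=4/27 ∈ [6/49, 8/49) → index 1
j=2: u_2=7/27 ∈ [9/49, 16/49) → index 3
j=3: u_3=10/27 ∈ [16/49, 24/49) → index 4
j=4: u_4=13/27 ∈ [16/49, 24/49) → index 4
j=5: u_5=16/27 ∈ [24/49, 30/49) → index 5
j=6: u_6=19/27 ∈ [34/49, 43/49) → index 7
j=7: u_7=22/27 ∈ [34/49, 43/49) → index 7
j=8: u_8=25/27 ∈ [43/49, 1) → index 8

0 1 3 4 4 5 7 7 8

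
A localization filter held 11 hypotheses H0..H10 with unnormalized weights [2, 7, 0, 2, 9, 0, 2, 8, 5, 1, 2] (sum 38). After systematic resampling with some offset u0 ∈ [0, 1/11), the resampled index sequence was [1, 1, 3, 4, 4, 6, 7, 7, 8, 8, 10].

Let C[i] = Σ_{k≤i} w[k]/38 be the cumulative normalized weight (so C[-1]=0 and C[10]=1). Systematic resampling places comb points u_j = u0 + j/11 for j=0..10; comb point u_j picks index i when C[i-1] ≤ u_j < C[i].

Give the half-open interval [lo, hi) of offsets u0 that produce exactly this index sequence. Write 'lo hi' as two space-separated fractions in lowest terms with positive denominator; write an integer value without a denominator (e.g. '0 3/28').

15/209 1/11

C = [1/19, 9/38, 9/38, 11/38, 10/19, 10/19, 11/19, 15/19, 35/38, 18/19, 1]
j=0 picked index 1: u0 ∈ [1/19, 9/38)
j=1 picked index 1: u0 ∈ [-8/209, 61/418)
j=2 picked index 3: u0 ∈ [23/418, 45/418)
j=3 picked index 4: u0 ∈ [7/418, 53/209)
j=4 picked index 4: u0 ∈ [-31/418, 34/209)
j=5 picked index 6: u0 ∈ [15/209, 26/209)
j=6 picked index 7: u0 ∈ [7/209, 51/209)
j=7 picked index 7: u0 ∈ [-12/209, 32/209)
j=8 picked index 8: u0 ∈ [13/209, 81/418)
j=9 picked index 8: u0 ∈ [-6/209, 43/418)
j=10 picked index 10: u0 ∈ [8/209, 1/11)
intersection: [15/209, 1/11)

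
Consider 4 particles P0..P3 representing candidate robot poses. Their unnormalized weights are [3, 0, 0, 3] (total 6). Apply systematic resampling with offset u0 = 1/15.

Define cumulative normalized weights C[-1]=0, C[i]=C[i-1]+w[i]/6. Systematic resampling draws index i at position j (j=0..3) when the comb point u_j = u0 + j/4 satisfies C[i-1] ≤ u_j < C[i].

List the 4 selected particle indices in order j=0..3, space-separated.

C = [1/2, 1/2, 1/2, 1]
j=0: u_0=1/15 ∈ [0, 1/2) → index 0
j=1: u_1=19/60 ∈ [0, 1/2) → index 0
j=2: u_2=17/30 ∈ [1/2, 1) → index 3
j=3: u_3=49/60 ∈ [1/2, 1) → index 3

0 0 3 3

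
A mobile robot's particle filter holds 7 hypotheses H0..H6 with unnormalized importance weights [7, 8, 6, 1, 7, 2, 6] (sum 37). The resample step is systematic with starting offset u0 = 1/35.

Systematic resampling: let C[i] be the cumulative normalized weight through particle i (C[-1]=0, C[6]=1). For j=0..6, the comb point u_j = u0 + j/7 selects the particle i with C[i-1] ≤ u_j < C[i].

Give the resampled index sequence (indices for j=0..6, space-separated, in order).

0 0 1 2 4 4 6

C = [7/37, 15/37, 21/37, 22/37, 29/37, 31/37, 1]
j=0: u_0=1/35 ∈ [0, 7/37) → index 0
j=1: u_1=6/35 ∈ [0, 7/37) → index 0
j=2: u_2=11/35 ∈ [7/37, 15/37) → index 1
j=3: u_3=16/35 ∈ [15/37, 21/37) → index 2
j=4: u_4=3/5 ∈ [22/37, 29/37) → index 4
j=5: u_5=26/35 ∈ [22/37, 29/37) → index 4
j=6: u_6=31/35 ∈ [31/37, 1) → index 6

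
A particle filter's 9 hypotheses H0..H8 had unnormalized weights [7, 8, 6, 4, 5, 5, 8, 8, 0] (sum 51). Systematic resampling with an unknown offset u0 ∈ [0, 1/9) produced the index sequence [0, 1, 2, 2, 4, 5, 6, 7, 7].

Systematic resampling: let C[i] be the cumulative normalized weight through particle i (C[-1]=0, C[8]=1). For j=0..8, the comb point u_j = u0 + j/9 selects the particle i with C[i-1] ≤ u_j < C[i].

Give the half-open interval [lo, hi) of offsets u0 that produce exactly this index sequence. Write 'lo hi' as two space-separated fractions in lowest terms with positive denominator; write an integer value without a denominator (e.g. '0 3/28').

11/153 4/51

C = [7/51, 5/17, 7/17, 25/51, 10/17, 35/51, 43/51, 1, 1]
j=0 picked index 0: u0 ∈ [0, 7/51)
j=1 picked index 1: u0 ∈ [4/153, 28/153)
j=2 picked index 2: u0 ∈ [11/153, 29/153)
j=3 picked index 2: u0 ∈ [-2/51, 4/51)
j=4 picked index 4: u0 ∈ [7/153, 22/153)
j=5 picked index 5: u0 ∈ [5/153, 20/153)
j=6 picked index 6: u0 ∈ [1/51, 3/17)
j=7 picked index 7: u0 ∈ [10/153, 2/9)
j=8 picked index 7: u0 ∈ [-7/153, 1/9)
intersection: [11/153, 4/51)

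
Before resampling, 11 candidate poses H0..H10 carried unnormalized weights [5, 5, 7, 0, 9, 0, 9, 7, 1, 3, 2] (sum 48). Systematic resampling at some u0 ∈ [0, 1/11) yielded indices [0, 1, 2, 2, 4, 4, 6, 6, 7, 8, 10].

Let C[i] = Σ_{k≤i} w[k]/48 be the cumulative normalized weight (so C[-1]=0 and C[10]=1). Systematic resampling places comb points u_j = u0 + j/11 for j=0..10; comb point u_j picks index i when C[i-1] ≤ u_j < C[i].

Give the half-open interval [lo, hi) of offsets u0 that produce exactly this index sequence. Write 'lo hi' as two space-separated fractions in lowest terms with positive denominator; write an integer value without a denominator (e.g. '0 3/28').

5/88 41/528

C = [5/48, 5/24, 17/48, 17/48, 13/24, 13/24, 35/48, 7/8, 43/48, 23/24, 1]
j=0 picked index 0: u0 ∈ [0, 5/48)
j=1 picked index 1: u0 ∈ [7/528, 31/264)
j=2 picked index 2: u0 ∈ [7/264, 91/528)
j=3 picked index 2: u0 ∈ [-17/264, 43/528)
j=4 picked index 4: u0 ∈ [-5/528, 47/264)
j=5 picked index 4: u0 ∈ [-53/528, 23/264)
j=6 picked index 6: u0 ∈ [-1/264, 97/528)
j=7 picked index 6: u0 ∈ [-25/264, 49/528)
j=8 picked index 7: u0 ∈ [1/528, 13/88)
j=9 picked index 8: u0 ∈ [5/88, 41/528)
j=10 picked index 10: u0 ∈ [13/264, 1/11)
intersection: [5/88, 41/528)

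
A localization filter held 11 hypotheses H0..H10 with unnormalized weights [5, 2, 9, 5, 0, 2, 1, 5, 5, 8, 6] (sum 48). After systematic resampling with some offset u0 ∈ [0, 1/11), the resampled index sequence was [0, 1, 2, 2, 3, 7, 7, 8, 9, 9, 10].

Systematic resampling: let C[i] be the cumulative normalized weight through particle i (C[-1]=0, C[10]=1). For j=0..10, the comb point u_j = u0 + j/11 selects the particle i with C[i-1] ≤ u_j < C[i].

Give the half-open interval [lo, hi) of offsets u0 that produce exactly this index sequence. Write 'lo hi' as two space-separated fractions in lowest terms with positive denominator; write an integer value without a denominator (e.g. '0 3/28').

1/22 29/528

C = [5/48, 7/48, 1/3, 7/16, 7/16, 23/48, 1/2, 29/48, 17/24, 7/8, 1]
j=0 picked index 0: u0 ∈ [0, 5/48)
j=1 picked index 1: u0 ∈ [7/528, 29/528)
j=2 picked index 2: u0 ∈ [-19/528, 5/33)
j=3 picked index 2: u0 ∈ [-67/528, 2/33)
j=4 picked index 3: u0 ∈ [-1/33, 13/176)
j=5 picked index 7: u0 ∈ [1/22, 79/528)
j=6 picked index 7: u0 ∈ [-1/22, 31/528)
j=7 picked index 8: u0 ∈ [-17/528, 19/264)
j=8 picked index 9: u0 ∈ [-5/264, 13/88)
j=9 picked index 9: u0 ∈ [-29/264, 5/88)
j=10 picked index 10: u0 ∈ [-3/88, 1/11)
intersection: [1/22, 29/528)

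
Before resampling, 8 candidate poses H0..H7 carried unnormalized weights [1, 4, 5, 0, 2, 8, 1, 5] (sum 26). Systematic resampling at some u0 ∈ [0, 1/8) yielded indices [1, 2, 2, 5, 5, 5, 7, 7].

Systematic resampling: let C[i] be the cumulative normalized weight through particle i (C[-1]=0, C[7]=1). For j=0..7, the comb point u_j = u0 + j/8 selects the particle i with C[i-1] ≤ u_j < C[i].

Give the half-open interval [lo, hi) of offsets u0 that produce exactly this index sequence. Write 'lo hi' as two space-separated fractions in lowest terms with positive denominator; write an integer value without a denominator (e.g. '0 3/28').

C = [1/26, 5/26, 5/13, 5/13, 6/13, 10/13, 21/26, 1]
j=0 picked index 1: u0 ∈ [1/26, 5/26)
j=1 picked index 2: u0 ∈ [7/104, 27/104)
j=2 picked index 2: u0 ∈ [-3/52, 7/52)
j=3 picked index 5: u0 ∈ [9/104, 41/104)
j=4 picked index 5: u0 ∈ [-1/26, 7/26)
j=5 picked index 5: u0 ∈ [-17/104, 15/104)
j=6 picked index 7: u0 ∈ [3/52, 1/4)
j=7 picked index 7: u0 ∈ [-7/104, 1/8)
intersection: [9/104, 1/8)

9/104 1/8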